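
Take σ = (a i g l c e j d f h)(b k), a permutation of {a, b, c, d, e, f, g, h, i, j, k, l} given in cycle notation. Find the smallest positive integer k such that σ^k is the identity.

10

The cycle type of σ is (10, 2).
The order is lcm(10, 2) = 10.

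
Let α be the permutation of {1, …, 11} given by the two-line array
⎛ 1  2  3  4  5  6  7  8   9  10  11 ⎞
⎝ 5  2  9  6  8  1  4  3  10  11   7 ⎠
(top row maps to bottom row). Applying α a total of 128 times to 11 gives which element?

9

Tracing 11 → 7 → … returns to 11 after 10 steps, so 11 lies in a 10-cycle (1 5 8 3 9 10 11 7 4 6).
On a 10-cycle, α^10 is the identity, so α^128 = α^8 there (128 ≡ 8 mod 10).
Stepping 8 places around the cycle: 11 → 7 → 4 → 6 → 1 → 5 → 8 → 3 → 9.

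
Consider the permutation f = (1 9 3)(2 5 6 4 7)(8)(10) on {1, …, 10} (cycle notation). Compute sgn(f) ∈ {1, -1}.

1

The cycle lengths are 5, 3, 1, 1.
A cycle of length ℓ contributes ℓ−1 transpositions, so f is a product of 4 + 2 = 6 transpositions — even.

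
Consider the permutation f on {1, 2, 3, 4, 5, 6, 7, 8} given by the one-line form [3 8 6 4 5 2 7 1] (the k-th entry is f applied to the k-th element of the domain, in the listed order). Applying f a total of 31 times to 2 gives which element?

Tracing 2 → 8 → … returns to 2 after 5 steps, so 2 lies in a 5-cycle (1 3 6 2 8).
Powers repeat with period 5 on this cycle, and 31 mod 5 = 1, so f^31(2) = f^1(2).
Advancing 1 step from 2: 2 → 8.

8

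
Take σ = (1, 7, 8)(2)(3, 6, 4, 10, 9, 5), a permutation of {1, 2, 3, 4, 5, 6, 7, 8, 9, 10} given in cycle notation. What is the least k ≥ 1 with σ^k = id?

The disjoint cycles have lengths 6, 3, 1.
The order of σ is the least common multiple of its cycle lengths: lcm(6, 3) = 6.

6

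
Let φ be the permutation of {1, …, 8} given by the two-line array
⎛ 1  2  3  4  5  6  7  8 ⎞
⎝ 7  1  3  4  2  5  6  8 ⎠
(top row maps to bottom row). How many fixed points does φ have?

3

The fixed points (elements with φ(x) = x) are {3, 4, 8}, so there are 3.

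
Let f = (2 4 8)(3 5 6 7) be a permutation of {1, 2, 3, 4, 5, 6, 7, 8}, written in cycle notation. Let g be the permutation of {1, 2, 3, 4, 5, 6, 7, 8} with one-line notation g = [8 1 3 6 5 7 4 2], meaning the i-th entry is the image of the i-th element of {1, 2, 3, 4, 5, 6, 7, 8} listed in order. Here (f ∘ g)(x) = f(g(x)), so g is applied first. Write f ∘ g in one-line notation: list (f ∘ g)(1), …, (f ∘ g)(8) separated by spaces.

2 1 5 7 6 3 8 4

(f ∘ g)(x) = f(g(x)). Computing each image: f(g(1)) = f(8) = 2, f(g(2)) = f(1) = 1, f(g(3)) = f(3) = 5, f(g(4)) = f(6) = 7, f(g(5)) = f(5) = 6, f(g(6)) = f(7) = 3, f(g(7)) = f(4) = 8, f(g(8)) = f(2) = 4.
Hence f ∘ g = [2 1 5 7 6 3 8 4].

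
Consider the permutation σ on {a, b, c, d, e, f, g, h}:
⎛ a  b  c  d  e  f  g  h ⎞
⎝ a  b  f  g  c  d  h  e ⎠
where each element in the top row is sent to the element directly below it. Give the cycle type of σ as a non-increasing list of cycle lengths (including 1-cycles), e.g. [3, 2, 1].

The disjoint cycles are (a)(b)(c f d g h e), with lengths 6, 1, 1 in non-increasing order.

[6, 1, 1]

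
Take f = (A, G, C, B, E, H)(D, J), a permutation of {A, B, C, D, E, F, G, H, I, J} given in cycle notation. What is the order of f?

The cycle type of f is (6, 2, 1, 1).
Since disjoint cycles commute, ord(f) = lcm(6, 2) = 6.

6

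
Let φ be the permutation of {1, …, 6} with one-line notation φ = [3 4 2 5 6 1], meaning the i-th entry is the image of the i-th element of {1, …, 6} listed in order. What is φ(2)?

4

2 is element number 2 of the domain, and entry number 2 of the one-line form is 4, so φ(2) = 4.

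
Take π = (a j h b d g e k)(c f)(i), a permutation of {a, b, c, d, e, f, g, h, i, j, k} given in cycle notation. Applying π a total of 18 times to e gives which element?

e lies in the 8-cycle (a j h b d g e k).
On an 8-cycle, π^8 is the identity, so π^18 = π^2 there (18 ≡ 2 mod 8).
Advancing 2 steps from e: e → k → a.

a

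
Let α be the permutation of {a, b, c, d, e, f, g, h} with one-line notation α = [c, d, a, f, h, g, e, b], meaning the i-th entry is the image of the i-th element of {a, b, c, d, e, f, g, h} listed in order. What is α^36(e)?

e

Tracing e → h → … returns to e after 6 steps, so e lies in a 6-cycle (b, d, f, g, e, h).
Powers repeat with period 6 on this cycle, and 36 mod 6 = 0, so α^36(e) = α^0(e).
So α^36(e) = e.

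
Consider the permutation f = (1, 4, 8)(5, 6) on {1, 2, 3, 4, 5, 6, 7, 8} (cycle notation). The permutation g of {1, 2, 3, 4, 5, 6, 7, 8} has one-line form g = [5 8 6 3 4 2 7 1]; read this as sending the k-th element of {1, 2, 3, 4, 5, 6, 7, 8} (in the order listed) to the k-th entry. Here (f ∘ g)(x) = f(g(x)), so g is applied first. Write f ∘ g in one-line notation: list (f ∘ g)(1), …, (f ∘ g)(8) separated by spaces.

Chase each element through g then f: 1 → 5 → 6; 2 → 8 → 1; 3 → 6 → 5; 4 → 3 → 3; 5 → 4 → 8; 6 → 2 → 2; 7 → 7 → 7; 8 → 1 → 4.
So f ∘ g in one-line form is 6 1 5 3 8 2 7 4.

6 1 5 3 8 2 7 4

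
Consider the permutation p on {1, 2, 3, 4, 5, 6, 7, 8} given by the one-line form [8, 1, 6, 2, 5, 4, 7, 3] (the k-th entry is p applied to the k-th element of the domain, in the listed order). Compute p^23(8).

Tracing 8 → 3 → … returns to 8 after 6 steps, so 8 lies in a 6-cycle (1, 8, 3, 6, 4, 2).
On a 6-cycle, p^6 is the identity, so p^23 = p^5 there (23 ≡ 5 mod 6).
Stepping 5 places around the cycle: 8 → 3 → 6 → 4 → 2 → 1.

1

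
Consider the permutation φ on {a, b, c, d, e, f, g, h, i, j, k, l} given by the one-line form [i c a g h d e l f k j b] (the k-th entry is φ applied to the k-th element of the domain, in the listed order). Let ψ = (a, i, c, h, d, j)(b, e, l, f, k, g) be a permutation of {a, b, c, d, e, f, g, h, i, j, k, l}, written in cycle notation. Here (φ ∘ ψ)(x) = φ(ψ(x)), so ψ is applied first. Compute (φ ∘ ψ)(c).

l

ψ(c) = h, then φ(h) = l; composing gives (φ ∘ ψ)(c) = l.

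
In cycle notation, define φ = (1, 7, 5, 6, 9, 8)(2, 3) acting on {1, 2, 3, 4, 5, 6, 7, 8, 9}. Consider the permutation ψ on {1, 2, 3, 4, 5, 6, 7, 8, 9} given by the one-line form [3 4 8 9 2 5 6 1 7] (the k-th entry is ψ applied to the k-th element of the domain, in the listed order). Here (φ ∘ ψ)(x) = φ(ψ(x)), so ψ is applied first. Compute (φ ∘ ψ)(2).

4

ψ(2) = 4, then φ(4) = 4; composing gives (φ ∘ ψ)(2) = 4.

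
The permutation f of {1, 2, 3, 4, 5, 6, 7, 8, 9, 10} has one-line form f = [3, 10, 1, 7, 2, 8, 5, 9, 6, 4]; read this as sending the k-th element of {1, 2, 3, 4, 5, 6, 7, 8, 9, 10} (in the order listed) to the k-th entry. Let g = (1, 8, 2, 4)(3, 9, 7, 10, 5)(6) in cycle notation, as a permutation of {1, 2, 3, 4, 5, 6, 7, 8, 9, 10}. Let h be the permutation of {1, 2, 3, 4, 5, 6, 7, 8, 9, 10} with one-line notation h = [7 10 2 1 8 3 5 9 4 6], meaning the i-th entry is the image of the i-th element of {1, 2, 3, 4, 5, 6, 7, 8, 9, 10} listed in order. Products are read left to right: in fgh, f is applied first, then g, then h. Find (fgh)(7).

(fgh)(7) = h(g(f(7))). f(7) = 5, then g(5) = 3, then h(3) = 2, so the result is 2.

2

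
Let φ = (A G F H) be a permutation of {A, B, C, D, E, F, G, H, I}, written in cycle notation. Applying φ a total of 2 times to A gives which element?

F

A lies in the 4-cycle (A G F H).
Stepping 2 places around the cycle: A → G → F.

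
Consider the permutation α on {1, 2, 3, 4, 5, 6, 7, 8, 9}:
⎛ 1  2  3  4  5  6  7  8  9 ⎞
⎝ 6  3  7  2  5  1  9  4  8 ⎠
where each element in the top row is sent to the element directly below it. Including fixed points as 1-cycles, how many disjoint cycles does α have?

The cycle decomposition is (1 6)(2 3 7 9 8 4)(5), which has 3 cycles (counting 1-cycles).

3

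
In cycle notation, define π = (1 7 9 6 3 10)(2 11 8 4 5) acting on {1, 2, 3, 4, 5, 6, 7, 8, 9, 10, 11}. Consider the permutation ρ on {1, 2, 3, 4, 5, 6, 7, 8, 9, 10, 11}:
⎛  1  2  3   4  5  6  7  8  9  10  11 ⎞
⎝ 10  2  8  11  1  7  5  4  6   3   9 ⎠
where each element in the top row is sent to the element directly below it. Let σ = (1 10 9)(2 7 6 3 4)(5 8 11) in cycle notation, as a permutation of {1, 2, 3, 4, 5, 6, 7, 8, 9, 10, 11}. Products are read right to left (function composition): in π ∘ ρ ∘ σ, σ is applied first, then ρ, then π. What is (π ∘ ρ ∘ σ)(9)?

(π ∘ ρ ∘ σ)(9) = π(ρ(σ(9))). σ(9) = 1, then ρ(1) = 10, then π(10) = 1, so the result is 1.

1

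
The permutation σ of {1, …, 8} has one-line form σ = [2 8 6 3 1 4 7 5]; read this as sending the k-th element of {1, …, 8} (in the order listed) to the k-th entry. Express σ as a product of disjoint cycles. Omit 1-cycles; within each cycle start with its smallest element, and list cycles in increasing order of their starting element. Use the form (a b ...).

(1 2 8 5)(3 6 4)

From 1: 1 → 2 → 8 → 5 → 1, closing the cycle (1 2 8 5).
Continuing from each remaining unvisited element yields (1 2 8 5)(3 6 4).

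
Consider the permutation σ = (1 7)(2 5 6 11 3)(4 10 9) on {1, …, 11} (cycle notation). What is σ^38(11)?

11 lies in the 5-cycle (2 5 6 11 3).
On a 5-cycle, σ^5 is the identity, so σ^38 = σ^3 there (38 ≡ 3 mod 5).
Stepping 3 places around the cycle: 11 → 3 → 2 → 5.

5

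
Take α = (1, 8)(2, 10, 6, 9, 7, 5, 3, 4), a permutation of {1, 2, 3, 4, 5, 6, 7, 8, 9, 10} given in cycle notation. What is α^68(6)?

6 lies in the 8-cycle (2, 10, 6, 9, 7, 5, 3, 4).
On an 8-cycle, α^8 is the identity, so α^68 = α^4 there (68 ≡ 4 mod 8).
Advancing 4 steps from 6: 6 → 9 → 7 → 5 → 3.

3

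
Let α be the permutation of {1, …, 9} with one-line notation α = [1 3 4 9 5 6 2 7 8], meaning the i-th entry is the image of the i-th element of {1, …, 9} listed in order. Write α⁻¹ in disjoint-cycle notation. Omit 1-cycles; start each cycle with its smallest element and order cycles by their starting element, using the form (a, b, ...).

(2, 7, 8, 9, 4, 3)

The cycle decomposition of α is (2, 3, 4, 9, 8, 7).
The inverse reverses every cycle; in canonical form, α⁻¹ = (2, 7, 8, 9, 4, 3).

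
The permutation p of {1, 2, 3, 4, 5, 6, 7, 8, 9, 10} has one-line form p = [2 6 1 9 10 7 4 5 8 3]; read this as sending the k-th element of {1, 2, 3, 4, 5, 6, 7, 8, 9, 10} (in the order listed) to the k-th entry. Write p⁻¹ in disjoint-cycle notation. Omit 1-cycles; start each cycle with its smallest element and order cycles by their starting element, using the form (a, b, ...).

The cycle decomposition of p is (1, 2, 6, 7, 4, 9, 8, 5, 10, 3).
Reversing each cycle (and rotating so the smallest element leads) gives p⁻¹ = (1, 3, 10, 5, 8, 9, 4, 7, 6, 2).

(1, 3, 10, 5, 8, 9, 4, 7, 6, 2)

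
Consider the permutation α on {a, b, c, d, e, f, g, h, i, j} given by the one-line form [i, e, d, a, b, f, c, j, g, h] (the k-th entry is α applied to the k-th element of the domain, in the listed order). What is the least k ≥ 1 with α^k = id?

Writing α as disjoint cycles, the cycle lengths are 5, 2, 2, 1.
Since disjoint cycles commute, ord(α) = lcm(5, 2, 2) = 10.

10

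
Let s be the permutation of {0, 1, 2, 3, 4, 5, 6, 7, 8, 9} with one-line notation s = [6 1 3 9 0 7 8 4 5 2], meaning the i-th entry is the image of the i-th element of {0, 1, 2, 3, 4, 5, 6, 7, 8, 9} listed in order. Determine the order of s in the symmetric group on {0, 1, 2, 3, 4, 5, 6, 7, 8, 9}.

6

Decomposing into disjoint cycles gives cycle lengths 6, 3, 1.
The order of s is the least common multiple of its cycle lengths: lcm(6, 3) = 6.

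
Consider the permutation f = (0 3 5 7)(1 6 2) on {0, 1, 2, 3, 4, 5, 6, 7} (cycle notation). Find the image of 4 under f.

4

4 does not appear in any cycle of f, so it is a fixed point: f(4) = 4.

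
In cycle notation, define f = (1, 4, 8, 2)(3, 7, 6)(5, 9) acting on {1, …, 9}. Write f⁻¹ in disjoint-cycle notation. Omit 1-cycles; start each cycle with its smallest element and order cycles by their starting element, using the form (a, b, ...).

(1, 2, 8, 4)(3, 6, 7)(5, 9)

If f sends a → b within a cycle, f⁻¹ sends b → a; equivalently, reverse each cycle.
After reversing and putting each cycle's least element first, f⁻¹ = (1, 2, 8, 4)(3, 6, 7)(5, 9).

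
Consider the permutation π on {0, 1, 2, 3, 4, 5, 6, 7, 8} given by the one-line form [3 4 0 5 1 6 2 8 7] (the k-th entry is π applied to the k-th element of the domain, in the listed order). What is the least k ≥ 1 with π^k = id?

The disjoint-cycle form of π has cycle lengths 5, 2, 2.
The order of π is the least common multiple of its cycle lengths: lcm(5, 2, 2) = 10.

10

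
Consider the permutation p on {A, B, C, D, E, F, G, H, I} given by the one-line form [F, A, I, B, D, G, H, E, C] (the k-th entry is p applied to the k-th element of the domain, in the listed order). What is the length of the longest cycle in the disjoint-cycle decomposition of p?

Decomposing into disjoint cycles gives (A, F, G, H, E, D, B)(C, I); the longest has length 7.

7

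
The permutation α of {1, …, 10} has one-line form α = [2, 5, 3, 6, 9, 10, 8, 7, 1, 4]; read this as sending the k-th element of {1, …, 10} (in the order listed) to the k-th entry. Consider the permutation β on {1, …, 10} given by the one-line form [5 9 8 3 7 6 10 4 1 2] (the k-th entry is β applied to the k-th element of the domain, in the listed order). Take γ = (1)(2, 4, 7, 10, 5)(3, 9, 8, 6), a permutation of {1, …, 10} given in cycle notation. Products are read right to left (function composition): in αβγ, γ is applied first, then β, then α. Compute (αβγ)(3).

Apply the permutations in order: γ(3) = 9, then β(9) = 1, then α(1) = 2. So (αβγ)(3) = 2.

2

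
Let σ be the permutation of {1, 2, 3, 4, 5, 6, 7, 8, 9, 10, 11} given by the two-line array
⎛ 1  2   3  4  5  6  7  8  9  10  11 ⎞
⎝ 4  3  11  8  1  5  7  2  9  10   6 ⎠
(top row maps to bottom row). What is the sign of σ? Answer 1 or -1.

-1

In disjoint-cycle form the cycle lengths are 8, 1, 1, 1.
A cycle of length ℓ contributes ℓ−1 transpositions, so σ is a product of 7 transpositions — odd.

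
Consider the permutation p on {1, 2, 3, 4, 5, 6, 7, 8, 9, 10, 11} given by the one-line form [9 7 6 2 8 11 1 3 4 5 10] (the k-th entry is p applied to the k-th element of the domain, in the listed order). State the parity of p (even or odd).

In disjoint-cycle form the cycle lengths are 6, 5.
A cycle of length ℓ contributes ℓ−1 transpositions, so p is a product of 5 + 4 = 9 transpositions — odd.

odd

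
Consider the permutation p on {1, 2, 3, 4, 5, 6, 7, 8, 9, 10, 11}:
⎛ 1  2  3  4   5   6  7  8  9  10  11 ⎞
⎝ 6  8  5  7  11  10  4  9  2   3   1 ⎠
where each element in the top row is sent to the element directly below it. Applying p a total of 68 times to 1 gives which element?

Tracing 1 → 6 → … returns to 1 after 6 steps, so 1 lies in a 6-cycle (1, 6, 10, 3, 5, 11).
On a 6-cycle, p^6 is the identity, so p^68 = p^2 there (68 ≡ 2 mod 6).
Stepping 2 places around the cycle: 1 → 6 → 10.

10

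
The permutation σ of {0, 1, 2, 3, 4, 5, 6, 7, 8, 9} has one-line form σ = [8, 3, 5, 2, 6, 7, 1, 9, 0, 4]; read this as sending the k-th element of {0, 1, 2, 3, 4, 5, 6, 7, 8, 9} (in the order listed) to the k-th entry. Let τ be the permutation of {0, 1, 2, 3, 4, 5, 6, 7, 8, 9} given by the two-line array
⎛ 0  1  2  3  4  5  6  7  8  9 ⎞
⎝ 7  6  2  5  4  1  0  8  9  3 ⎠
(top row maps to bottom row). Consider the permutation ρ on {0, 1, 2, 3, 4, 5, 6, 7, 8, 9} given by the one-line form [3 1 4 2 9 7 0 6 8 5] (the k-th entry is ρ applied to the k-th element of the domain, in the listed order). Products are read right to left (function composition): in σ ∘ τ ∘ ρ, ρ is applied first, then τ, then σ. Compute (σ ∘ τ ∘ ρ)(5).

(σ ∘ τ ∘ ρ)(5) = σ(τ(ρ(5))). ρ(5) = 7, then τ(7) = 8, then σ(8) = 0, so the result is 0.

0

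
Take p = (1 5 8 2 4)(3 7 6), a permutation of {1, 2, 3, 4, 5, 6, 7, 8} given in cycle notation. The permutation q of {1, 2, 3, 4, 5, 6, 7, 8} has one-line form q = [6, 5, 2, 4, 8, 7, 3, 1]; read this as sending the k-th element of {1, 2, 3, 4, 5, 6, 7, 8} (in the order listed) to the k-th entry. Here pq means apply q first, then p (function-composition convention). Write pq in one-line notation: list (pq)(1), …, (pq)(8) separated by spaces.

3 8 4 1 2 6 7 5

(pq)(x) = p(q(x)). Computing each image: p(q(1)) = p(6) = 3, p(q(2)) = p(5) = 8, p(q(3)) = p(2) = 4, p(q(4)) = p(4) = 1, p(q(5)) = p(8) = 2, p(q(6)) = p(7) = 6, p(q(7)) = p(3) = 7, p(q(8)) = p(1) = 5.
Hence pq = [3 8 4 1 2 6 7 5].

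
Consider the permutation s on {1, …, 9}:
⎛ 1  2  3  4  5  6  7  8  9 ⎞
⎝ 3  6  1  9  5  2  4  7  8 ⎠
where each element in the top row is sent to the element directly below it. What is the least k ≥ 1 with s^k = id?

Writing s as disjoint cycles, the cycle lengths are 4, 2, 2, 1.
Since disjoint cycles commute, ord(s) = lcm(4, 2, 2) = 4.

4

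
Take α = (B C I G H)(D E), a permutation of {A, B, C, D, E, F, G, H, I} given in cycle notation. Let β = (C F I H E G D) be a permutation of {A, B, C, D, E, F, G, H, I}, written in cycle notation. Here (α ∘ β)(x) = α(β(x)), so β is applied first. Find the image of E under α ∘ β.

H

β(E) = G, then α(G) = H; composing gives (α ∘ β)(E) = H.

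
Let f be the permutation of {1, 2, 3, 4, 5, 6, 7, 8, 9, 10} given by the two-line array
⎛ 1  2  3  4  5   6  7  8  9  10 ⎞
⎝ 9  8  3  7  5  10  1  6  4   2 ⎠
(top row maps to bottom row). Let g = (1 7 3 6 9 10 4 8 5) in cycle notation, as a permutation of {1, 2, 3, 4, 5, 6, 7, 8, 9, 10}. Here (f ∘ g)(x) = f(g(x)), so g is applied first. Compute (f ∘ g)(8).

g(8) = 5, then f(5) = 5; composing gives (f ∘ g)(8) = 5.

5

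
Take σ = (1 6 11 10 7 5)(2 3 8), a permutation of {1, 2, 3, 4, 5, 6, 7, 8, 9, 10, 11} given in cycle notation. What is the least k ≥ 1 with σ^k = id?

The disjoint cycles have lengths 6, 3, 1, 1.
Since disjoint cycles commute, ord(σ) = lcm(6, 3) = 6.

6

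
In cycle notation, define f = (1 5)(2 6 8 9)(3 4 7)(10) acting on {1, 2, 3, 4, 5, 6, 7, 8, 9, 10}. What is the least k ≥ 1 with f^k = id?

The disjoint cycles have lengths 4, 3, 2, 1.
The order of f is the least common multiple of its cycle lengths: lcm(4, 3, 2) = 12.

12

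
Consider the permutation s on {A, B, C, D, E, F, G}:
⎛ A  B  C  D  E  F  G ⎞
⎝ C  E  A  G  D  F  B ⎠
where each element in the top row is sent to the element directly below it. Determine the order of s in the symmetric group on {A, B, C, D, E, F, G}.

4

Writing s as disjoint cycles, the cycle lengths are 4, 2, 1.
The order is lcm(4, 2) = 4.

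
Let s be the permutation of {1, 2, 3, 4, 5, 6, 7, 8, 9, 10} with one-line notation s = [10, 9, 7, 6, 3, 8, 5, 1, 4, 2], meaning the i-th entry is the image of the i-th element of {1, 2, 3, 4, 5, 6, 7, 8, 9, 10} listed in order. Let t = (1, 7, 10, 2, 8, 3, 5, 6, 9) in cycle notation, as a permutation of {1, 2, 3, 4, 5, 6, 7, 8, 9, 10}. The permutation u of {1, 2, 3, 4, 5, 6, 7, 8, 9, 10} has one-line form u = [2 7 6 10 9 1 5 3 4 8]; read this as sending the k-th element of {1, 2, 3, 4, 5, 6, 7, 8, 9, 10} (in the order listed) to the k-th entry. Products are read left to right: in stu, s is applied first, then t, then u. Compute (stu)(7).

1

Chase 7: s(7) = 5; t(5) = 6; u(6) = 1. Hence (stu)(7) = 1.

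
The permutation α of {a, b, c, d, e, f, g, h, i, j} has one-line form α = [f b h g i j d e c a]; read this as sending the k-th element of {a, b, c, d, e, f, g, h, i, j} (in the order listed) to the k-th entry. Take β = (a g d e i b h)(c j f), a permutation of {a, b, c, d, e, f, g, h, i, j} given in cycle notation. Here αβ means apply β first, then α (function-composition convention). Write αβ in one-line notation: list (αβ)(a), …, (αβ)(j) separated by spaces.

(αβ)(x) = α(β(x)). Computing each image: α(β(a)) = α(g) = d, α(β(b)) = α(h) = e, α(β(c)) = α(j) = a, α(β(d)) = α(e) = i, α(β(e)) = α(i) = c, α(β(f)) = α(c) = h, α(β(g)) = α(d) = g, α(β(h)) = α(a) = f, α(β(i)) = α(b) = b, α(β(j)) = α(f) = j.
Hence αβ = [d e a i c h g f b j].

d e a i c h g f b j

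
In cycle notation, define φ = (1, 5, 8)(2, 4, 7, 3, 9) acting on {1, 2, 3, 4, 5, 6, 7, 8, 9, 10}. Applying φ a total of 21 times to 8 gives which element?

8

8 lies in the 3-cycle (1, 5, 8).
Since the cycle has length 3, φ^21 acts on it the same as φ^0 (21 mod 3 = 0).
So φ^21(8) = 8.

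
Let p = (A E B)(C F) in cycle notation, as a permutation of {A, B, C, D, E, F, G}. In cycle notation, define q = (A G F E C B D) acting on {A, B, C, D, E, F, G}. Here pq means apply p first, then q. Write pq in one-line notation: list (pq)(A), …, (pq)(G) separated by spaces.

(pq)(x) = q(p(x)). Computing each image: q(p(A)) = q(E) = C, q(p(B)) = q(A) = G, q(p(C)) = q(F) = E, q(p(D)) = q(D) = A, q(p(E)) = q(B) = D, q(p(F)) = q(C) = B, q(p(G)) = q(G) = F.
Hence pq = [C G E A D B F].

C G E A D B F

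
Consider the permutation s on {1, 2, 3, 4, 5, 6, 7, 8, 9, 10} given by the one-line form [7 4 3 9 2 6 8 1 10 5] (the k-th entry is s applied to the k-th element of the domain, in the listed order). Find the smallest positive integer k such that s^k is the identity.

15

Writing s as disjoint cycles, the cycle lengths are 5, 3, 1, 1.
The order of s is the least common multiple of its cycle lengths: lcm(5, 3) = 15.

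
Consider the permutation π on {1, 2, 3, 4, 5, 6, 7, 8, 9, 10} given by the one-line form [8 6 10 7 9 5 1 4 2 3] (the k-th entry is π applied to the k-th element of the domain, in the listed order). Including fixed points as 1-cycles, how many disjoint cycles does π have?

3

The cycle decomposition is (1, 8, 4, 7)(2, 6, 5, 9)(3, 10), which has 3 cycles (counting 1-cycles).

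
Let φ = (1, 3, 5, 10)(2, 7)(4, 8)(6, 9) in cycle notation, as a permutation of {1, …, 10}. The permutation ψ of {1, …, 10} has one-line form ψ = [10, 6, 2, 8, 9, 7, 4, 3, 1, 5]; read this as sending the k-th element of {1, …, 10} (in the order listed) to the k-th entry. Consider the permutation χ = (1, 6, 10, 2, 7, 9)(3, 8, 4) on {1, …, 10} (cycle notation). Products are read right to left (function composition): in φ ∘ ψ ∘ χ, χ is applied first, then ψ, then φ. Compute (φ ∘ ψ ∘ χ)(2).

8

(φ ∘ ψ ∘ χ)(2) = φ(ψ(χ(2))). χ(2) = 7, then ψ(7) = 4, then φ(4) = 8, so the result is 8.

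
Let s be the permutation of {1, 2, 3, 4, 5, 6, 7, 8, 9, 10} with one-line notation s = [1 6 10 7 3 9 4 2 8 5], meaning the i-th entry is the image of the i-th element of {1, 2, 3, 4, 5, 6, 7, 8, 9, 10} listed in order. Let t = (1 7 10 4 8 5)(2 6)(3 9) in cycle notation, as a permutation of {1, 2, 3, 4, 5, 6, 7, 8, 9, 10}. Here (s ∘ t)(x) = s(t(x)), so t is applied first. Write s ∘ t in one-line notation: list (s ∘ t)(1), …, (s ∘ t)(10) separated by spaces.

(s ∘ t)(x) = s(t(x)). Computing each image: s(t(1)) = s(7) = 4, s(t(2)) = s(6) = 9, s(t(3)) = s(9) = 8, s(t(4)) = s(8) = 2, s(t(5)) = s(1) = 1, s(t(6)) = s(2) = 6, s(t(7)) = s(10) = 5, s(t(8)) = s(5) = 3, s(t(9)) = s(3) = 10, s(t(10)) = s(4) = 7.
Hence s ∘ t = [4 9 8 2 1 6 5 3 10 7].

4 9 8 2 1 6 5 3 10 7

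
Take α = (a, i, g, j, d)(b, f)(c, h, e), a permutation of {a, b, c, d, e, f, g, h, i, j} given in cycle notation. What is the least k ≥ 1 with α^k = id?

The disjoint cycles have lengths 5, 3, 2.
The order of α is the least common multiple of its cycle lengths: lcm(5, 3, 2) = 30.

30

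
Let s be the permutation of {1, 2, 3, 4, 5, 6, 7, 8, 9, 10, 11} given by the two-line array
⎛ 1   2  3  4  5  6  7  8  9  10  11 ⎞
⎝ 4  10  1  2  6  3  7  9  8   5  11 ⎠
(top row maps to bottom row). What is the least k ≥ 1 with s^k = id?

Decomposing into disjoint cycles gives cycle lengths 7, 2, 1, 1.
Since disjoint cycles commute, ord(s) = lcm(7, 2) = 14.

14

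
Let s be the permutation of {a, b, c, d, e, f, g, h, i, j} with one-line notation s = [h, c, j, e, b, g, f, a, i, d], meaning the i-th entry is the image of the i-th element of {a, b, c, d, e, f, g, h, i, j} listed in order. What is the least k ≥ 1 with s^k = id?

The disjoint-cycle form of s has cycle lengths 5, 2, 2, 1.
The order is lcm(5, 2, 2) = 10.

10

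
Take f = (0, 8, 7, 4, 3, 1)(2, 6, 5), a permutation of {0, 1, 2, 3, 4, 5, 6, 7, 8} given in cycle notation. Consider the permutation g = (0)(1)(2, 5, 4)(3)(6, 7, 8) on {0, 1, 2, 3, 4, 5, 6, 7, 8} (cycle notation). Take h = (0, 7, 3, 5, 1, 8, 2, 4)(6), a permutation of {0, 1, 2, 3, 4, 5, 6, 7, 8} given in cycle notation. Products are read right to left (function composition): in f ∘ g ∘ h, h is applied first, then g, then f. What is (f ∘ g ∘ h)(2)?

6

Chase 2: h(2) = 4; g(4) = 2; f(2) = 6. Hence (f ∘ g ∘ h)(2) = 6.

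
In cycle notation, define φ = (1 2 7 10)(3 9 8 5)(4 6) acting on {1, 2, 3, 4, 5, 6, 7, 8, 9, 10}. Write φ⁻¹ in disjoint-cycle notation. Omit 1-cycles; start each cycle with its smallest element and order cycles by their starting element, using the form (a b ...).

If φ sends a → b within a cycle, φ⁻¹ sends b → a; equivalently, reverse each cycle.
Reversing each cycle of φ and rotating so the smallest element leads gives (1 10 7 2)(3 5 8 9)(4 6).

(1 10 7 2)(3 5 8 9)(4 6)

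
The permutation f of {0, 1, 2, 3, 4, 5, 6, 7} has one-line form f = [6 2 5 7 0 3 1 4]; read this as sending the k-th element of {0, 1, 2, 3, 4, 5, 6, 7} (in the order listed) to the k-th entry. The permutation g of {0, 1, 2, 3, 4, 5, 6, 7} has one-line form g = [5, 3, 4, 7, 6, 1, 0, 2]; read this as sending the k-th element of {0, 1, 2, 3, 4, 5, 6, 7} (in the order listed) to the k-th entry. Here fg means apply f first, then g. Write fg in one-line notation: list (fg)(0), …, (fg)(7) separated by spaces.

0 4 1 2 5 7 3 6

(fg)(x) = g(f(x)). Computing each image: g(f(0)) = g(6) = 0, g(f(1)) = g(2) = 4, g(f(2)) = g(5) = 1, g(f(3)) = g(7) = 2, g(f(4)) = g(0) = 5, g(f(5)) = g(3) = 7, g(f(6)) = g(1) = 3, g(f(7)) = g(4) = 6.
Hence fg = [0 4 1 2 5 7 3 6].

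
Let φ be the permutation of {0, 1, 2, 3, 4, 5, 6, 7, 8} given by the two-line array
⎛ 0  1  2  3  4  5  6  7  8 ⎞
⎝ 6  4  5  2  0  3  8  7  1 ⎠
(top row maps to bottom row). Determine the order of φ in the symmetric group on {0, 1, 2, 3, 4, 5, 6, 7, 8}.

Decomposing into disjoint cycles gives cycle lengths 5, 3, 1.
The order is lcm(5, 3) = 15.

15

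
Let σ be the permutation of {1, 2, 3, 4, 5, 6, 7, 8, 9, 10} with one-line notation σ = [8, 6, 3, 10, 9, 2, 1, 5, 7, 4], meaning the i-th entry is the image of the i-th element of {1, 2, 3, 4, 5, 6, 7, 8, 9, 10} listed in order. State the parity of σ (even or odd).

In disjoint-cycle form the cycle lengths are 5, 2, 2, 1.
A cycle is odd iff its length is even; σ has 2 even-length cycles, so sgn(σ) = (−1)^2 and σ is even.

even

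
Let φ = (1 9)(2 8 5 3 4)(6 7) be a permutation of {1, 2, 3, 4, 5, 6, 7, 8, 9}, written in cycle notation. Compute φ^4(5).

5 lies in the 5-cycle (2 8 5 3 4).
Stepping 4 places around the cycle: 5 → 3 → 4 → 2 → 8.

8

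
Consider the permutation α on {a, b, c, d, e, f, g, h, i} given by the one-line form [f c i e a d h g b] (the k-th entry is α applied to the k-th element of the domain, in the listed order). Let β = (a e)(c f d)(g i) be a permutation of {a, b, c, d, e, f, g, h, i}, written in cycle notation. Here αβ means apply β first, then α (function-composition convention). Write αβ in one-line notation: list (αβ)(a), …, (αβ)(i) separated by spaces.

For each element, apply β then α: a → e → a; b → b → c; c → f → d; d → c → i; e → a → f; f → d → e; g → i → b; h → h → g; i → g → h.
Collecting the images, αβ = [a c d i f e b g h].

a c d i f e b g h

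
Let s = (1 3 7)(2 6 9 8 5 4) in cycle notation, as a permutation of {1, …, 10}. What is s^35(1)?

1 lies in the 3-cycle (1 3 7).
Powers repeat with period 3 on this cycle, and 35 mod 3 = 2, so s^35(1) = s^2(1).
Stepping 2 places around the cycle: 1 → 3 → 7.

7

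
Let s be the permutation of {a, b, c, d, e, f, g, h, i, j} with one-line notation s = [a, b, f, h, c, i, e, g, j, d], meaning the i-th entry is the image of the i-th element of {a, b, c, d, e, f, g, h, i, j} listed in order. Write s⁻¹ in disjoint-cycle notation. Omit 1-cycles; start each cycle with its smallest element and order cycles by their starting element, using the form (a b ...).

(c e g h d j i f)

First write s in disjoint cycles: (c f i j d h g e).
Reversing each cycle (and rotating so the smallest element leads) gives s⁻¹ = (c e g h d j i f).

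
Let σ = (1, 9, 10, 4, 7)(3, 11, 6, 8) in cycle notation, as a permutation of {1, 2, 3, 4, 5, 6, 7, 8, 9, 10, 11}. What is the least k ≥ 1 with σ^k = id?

The disjoint cycles have lengths 5, 4, 1, 1.
The order is lcm(5, 4) = 20.

20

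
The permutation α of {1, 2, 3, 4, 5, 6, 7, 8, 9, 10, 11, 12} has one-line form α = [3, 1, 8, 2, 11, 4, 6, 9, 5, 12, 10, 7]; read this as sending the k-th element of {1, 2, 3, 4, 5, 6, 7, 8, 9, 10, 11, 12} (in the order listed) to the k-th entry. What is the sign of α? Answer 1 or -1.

-1

In disjoint-cycle form the cycle lengths are 12.
A cycle of length ℓ contributes ℓ−1 transpositions, so α is a product of 11 transpositions — odd.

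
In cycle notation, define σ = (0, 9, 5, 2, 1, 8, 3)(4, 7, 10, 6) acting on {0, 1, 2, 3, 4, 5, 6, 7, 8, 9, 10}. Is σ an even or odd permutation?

odd

The cycle lengths are 7, 4.
A cycle of length ℓ contributes ℓ−1 transpositions, so σ is a product of 6 + 3 = 9 transpositions — odd.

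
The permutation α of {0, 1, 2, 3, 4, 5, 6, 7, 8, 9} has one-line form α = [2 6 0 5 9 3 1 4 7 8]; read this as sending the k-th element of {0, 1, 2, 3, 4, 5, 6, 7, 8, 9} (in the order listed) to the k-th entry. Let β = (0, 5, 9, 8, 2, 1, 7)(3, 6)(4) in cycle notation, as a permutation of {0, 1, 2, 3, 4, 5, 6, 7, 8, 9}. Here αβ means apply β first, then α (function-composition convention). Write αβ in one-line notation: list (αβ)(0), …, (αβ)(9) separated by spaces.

(αβ)(x) = α(β(x)). Computing each image: α(β(0)) = α(5) = 3, α(β(1)) = α(7) = 4, α(β(2)) = α(1) = 6, α(β(3)) = α(6) = 1, α(β(4)) = α(4) = 9, α(β(5)) = α(9) = 8, α(β(6)) = α(3) = 5, α(β(7)) = α(0) = 2, α(β(8)) = α(2) = 0, α(β(9)) = α(8) = 7.
Hence αβ = [3 4 6 1 9 8 5 2 0 7].

3 4 6 1 9 8 5 2 0 7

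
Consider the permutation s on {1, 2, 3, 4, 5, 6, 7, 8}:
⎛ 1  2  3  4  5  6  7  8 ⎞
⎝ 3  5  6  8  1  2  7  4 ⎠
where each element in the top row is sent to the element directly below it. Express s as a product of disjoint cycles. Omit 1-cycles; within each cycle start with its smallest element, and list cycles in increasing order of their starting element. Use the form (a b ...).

(1 3 6 2 5)(4 8)

Start at 1 and follow images: 1 → 3 → 6 → 2 → 5 → 1, giving the cycle (1 3 6 2 5).
Repeating from the next unused element and collecting all non-trivial cycles gives (1 3 6 2 5)(4 8).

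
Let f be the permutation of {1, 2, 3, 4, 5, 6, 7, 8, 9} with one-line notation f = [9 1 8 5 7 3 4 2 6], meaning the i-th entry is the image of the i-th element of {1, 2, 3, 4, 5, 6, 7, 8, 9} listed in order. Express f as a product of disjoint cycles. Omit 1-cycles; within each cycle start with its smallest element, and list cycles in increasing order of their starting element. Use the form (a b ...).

Start at 1 and follow images: 1 → 9 → 6 → 3 → 8 → 2 → 1, giving the cycle (1 9 6 3 8 2).
Continuing from each remaining unvisited element yields (1 9 6 3 8 2)(4 5 7).

(1 9 6 3 8 2)(4 5 7)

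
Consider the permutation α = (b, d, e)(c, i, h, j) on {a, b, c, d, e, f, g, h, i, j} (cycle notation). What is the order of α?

12

The cycle type of α is (4, 3, 1, 1, 1).
The order is lcm(4, 3) = 12.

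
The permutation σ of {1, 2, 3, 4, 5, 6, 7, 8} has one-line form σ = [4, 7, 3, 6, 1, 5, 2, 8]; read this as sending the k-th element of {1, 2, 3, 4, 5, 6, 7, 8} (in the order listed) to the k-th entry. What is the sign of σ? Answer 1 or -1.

1

In disjoint-cycle form the cycle lengths are 4, 2, 1, 1.
A cycle is odd iff its length is even; σ has 2 even-length cycles, so sgn(σ) = (−1)^2 and σ is even.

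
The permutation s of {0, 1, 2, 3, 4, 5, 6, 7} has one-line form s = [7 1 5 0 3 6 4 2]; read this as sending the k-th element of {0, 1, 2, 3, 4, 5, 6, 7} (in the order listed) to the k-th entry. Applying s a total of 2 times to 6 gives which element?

Tracing 6 → 4 → … returns to 6 after 7 steps, so 6 lies in a 7-cycle (0 7 2 5 6 4 3).
Stepping 2 places around the cycle: 6 → 4 → 3.

3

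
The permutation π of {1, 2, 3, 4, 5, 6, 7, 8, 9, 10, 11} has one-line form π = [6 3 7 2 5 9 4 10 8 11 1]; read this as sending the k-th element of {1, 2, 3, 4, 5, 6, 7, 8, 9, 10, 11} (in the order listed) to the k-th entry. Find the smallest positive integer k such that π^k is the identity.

12

Writing π as disjoint cycles, the cycle lengths are 6, 4, 1.
Since disjoint cycles commute, ord(π) = lcm(6, 4) = 12.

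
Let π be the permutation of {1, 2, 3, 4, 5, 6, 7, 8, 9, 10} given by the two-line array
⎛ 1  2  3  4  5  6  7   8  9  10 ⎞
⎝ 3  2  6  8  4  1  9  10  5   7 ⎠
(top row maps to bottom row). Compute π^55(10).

Tracing 10 → 7 → … returns to 10 after 6 steps, so 10 lies in a 6-cycle (4, 8, 10, 7, 9, 5).
Powers repeat with period 6 on this cycle, and 55 mod 6 = 1, so π^55(10) = π^1(10).
Stepping 1 place around the cycle: 10 → 7.

7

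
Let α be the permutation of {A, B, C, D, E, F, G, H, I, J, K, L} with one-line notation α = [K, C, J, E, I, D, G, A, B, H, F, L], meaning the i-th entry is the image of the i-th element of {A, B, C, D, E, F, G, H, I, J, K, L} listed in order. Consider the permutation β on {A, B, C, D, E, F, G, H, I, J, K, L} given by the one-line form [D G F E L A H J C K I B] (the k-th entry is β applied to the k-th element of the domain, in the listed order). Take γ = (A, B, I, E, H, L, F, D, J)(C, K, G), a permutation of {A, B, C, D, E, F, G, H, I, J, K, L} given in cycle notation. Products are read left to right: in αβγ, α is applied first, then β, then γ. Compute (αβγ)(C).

Apply the permutations in order: α(C) = J, then β(J) = K, then γ(K) = G. So (αβγ)(C) = G.

G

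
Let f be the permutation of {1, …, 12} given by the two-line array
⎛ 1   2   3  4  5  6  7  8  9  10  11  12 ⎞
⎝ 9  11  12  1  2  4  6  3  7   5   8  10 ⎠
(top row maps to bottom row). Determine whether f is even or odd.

even

In disjoint-cycle form the cycle lengths are 7, 5.
A cycle of length ℓ contributes ℓ−1 transpositions, so f is a product of 6 + 4 = 10 transpositions — even.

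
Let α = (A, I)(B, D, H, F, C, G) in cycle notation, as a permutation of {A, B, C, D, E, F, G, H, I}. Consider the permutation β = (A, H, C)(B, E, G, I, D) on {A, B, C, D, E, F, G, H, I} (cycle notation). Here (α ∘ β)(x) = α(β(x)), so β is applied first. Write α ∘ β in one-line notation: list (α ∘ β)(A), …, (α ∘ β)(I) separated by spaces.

For each element, apply β then α: A → H → F; B → E → E; C → A → I; D → B → D; E → G → B; F → F → C; G → I → A; H → C → G; I → D → H.
So α ∘ β in one-line form is F E I D B C A G H.

F E I D B C A G H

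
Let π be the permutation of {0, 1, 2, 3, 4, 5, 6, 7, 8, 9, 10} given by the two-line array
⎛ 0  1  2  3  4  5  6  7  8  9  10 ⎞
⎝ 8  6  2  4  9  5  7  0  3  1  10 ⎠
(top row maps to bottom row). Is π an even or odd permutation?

In disjoint-cycle form the cycle lengths are 8, 1, 1, 1.
A cycle is odd iff its length is even; π has 1 even-length cycle, so sgn(π) = (−1)^1 and π is odd.

odd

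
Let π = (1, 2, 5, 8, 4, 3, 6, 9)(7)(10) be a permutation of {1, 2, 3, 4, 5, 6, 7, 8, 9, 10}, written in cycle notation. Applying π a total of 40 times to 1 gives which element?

1 lies in the 8-cycle (1, 2, 5, 8, 4, 3, 6, 9).
Since the cycle has length 8, π^40 acts on it the same as π^0 (40 mod 8 = 0).
So π^40(1) = 1.

1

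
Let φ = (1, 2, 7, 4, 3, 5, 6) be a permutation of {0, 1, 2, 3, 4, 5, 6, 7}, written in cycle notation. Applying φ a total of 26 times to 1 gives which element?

5

1 lies in the 7-cycle (1, 2, 7, 4, 3, 5, 6).
On a 7-cycle, φ^7 is the identity, so φ^26 = φ^5 there (26 ≡ 5 mod 7).
Advancing 5 steps from 1: 1 → 2 → 7 → 4 → 3 → 5.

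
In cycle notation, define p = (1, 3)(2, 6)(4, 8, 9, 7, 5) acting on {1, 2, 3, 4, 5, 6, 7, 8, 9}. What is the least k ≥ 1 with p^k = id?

The disjoint cycles have lengths 5, 2, 2.
The order of p is the least common multiple of its cycle lengths: lcm(5, 2, 2) = 10.

10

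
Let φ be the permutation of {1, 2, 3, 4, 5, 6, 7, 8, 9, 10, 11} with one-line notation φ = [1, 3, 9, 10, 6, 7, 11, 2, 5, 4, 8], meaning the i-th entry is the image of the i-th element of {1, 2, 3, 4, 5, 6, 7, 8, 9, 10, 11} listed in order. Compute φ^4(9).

Tracing 9 → 5 → … returns to 9 after 8 steps, so 9 lies in an 8-cycle (2, 3, 9, 5, 6, 7, 11, 8).
Stepping 4 places around the cycle: 9 → 5 → 6 → 7 → 11.

11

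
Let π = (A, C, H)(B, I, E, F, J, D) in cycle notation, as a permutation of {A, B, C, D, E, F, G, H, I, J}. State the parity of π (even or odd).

The cycle lengths are 6, 3, 1.
A cycle of length ℓ contributes ℓ−1 transpositions, so π is a product of 5 + 2 = 7 transpositions — odd.

odd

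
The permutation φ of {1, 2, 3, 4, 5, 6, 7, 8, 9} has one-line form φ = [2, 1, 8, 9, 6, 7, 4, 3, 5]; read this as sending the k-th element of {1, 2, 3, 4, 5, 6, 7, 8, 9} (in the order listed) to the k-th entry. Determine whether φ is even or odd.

even

In disjoint-cycle form the cycle lengths are 5, 2, 2.
A cycle of length ℓ contributes ℓ−1 transpositions, so φ is a product of 4 + 1 + 1 = 6 transpositions — even.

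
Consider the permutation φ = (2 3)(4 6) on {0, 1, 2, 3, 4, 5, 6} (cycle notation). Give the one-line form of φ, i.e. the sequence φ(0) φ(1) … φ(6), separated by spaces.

0 1 3 2 6 5 4

Image by image: 0↦0, 1↦1, 2↦3, 3↦2, 4↦6, 5↦5, 6↦4.
Listing these in domain order gives 0 1 3 2 6 5 4.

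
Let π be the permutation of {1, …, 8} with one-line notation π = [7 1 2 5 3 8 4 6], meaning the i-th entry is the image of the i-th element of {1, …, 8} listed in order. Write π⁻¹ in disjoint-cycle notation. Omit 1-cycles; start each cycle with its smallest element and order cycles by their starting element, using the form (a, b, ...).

First write π in disjoint cycles: (1, 7, 4, 5, 3, 2)(6, 8).
The inverse reverses every cycle; in canonical form, π⁻¹ = (1, 2, 3, 5, 4, 7)(6, 8).

(1, 2, 3, 5, 4, 7)(6, 8)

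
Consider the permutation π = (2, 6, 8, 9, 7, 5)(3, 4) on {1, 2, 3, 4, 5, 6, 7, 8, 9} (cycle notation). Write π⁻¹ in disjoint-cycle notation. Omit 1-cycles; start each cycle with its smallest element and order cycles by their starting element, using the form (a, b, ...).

(2, 5, 7, 9, 8, 6)(3, 4)

Inverting a permutation written in cycle notation just reverses the order within every cycle.
Reversing each cycle of π and rotating so the smallest element leads gives (2, 5, 7, 9, 8, 6)(3, 4).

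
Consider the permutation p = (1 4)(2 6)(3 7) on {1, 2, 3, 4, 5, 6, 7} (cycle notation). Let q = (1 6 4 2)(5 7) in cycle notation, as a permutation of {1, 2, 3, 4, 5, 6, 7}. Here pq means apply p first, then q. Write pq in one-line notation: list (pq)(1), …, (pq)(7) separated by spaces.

2 4 5 6 7 1 3

Chase each element through p then q: 1 → 4 → 2; 2 → 6 → 4; 3 → 7 → 5; 4 → 1 → 6; 5 → 5 → 7; 6 → 2 → 1; 7 → 3 → 3.
Collecting the images, pq = [2 4 5 6 7 1 3].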